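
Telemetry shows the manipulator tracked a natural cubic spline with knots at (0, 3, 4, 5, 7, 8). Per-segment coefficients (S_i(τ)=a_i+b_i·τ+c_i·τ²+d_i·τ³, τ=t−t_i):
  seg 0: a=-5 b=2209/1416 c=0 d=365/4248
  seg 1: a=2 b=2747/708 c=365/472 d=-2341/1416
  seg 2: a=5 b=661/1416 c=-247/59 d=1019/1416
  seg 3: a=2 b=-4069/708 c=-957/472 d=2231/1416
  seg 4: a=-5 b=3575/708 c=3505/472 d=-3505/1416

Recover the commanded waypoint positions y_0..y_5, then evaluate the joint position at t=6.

y_0 = S_0(0) = a_0 = -5
y_1 = S_1(0) = a_1 = 2
y_2 = S_2(0) = a_2 = 5
y_3 = S_3(0) = a_3 = 2
y_4 = S_4(0) = a_4 = -5
y_5 = S_4(1) = 5
t_q=6 is in segment 3 (τ=1); S_3(τ)=-991/236

y_0=-5 y_1=2 y_2=5 y_3=2 y_4=-5 y_5=5
S(6) = -991/236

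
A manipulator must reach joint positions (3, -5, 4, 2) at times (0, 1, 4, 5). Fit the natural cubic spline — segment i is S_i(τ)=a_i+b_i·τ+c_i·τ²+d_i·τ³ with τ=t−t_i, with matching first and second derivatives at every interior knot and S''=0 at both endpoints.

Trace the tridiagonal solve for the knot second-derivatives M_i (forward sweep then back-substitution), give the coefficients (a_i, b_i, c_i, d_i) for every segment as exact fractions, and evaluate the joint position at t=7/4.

Δ: Δ0=-8, Δ1=3, Δ2=-2
row 1: diag=8, rhs=66; c'=3/8, d'=33/4
row 2: denom=8−3·3/8=55/8; d'=(-30−3·33/4)/(55/8)=-438/55
back: M2=-438/55
back: M1=33/4−3/8·-438/55=618/55
M: M0=0, M1=618/55, M2=-438/55, M3=0
seg 0: a=3, c=M0/2=0, d=(M1−M0)/(6·1)=103/55, b=Δ0−h0·(2M0+M1)/6=-543/55
seg 1: a=-5, c=M1/2=309/55, d=(M2−M1)/(6·3)=-16/15, b=Δ1−h1·(2M1+M2)/6=-234/55
seg 2: a=4, c=M2/2=-219/55, d=(M3−M2)/(6·1)=73/55, b=Δ2−h2·(2M2+M3)/6=36/55
t_q=7/4 → seg 1, τ=3/4; S=-5+-234/55·τ+309/55·τ²+-16/15·τ³=-4823/880

  seg 0: a=3 b=-543/55 c=0 d=103/55
  seg 1: a=-5 b=-234/55 c=309/55 d=-16/15
  seg 2: a=4 b=36/55 c=-219/55 d=73/55
S(7/4) = -4823/880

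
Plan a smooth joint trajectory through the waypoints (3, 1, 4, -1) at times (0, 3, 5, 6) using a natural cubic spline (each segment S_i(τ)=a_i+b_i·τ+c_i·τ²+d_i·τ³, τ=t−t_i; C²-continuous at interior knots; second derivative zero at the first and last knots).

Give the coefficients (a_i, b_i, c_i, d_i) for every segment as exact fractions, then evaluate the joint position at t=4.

  seg 0: a=3 b=-173/84 c=0 d=13/84
  seg 1: a=1 b=89/42 c=39/28 d=-143/168
  seg 2: a=4 b=-53/21 c=-26/7 d=26/21
S(4) = 205/56

Δ: Δ0=-2/3, Δ1=3/2, Δ2=-5
row 1: diag=10, rhs=13; c'=1/5, d'=13/10
row 2: denom=6−2·1/5=28/5; d'=(-39−2·13/10)/(28/5)=-52/7
back: M2=-52/7
back: M1=13/10−1/5·-52/7=39/14
M: M0=0, M1=39/14, M2=-52/7, M3=0
seg 0: a=3, c=M0/2=0, d=(M1−M0)/(6·3)=13/84, b=Δ0−h0·(2M0+M1)/6=-173/84
seg 1: a=1, c=M1/2=39/28, d=(M2−M1)/(6·2)=-143/168, b=Δ1−h1·(2M1+M2)/6=89/42
seg 2: a=4, c=M2/2=-26/7, d=(M3−M2)/(6·1)=26/21, b=Δ2−h2·(2M2+M3)/6=-53/21
t_q=4 → seg 1, τ=1; S=1+89/42·τ+39/28·τ²+-143/168·τ³=205/56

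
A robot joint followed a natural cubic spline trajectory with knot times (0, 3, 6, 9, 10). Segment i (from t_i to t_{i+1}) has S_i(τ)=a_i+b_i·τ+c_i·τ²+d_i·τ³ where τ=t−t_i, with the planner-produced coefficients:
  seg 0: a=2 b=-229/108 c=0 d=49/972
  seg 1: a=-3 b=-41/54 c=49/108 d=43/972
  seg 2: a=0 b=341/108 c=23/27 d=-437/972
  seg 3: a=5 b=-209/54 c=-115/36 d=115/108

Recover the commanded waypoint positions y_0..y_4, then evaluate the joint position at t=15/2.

y_0=2 y_1=-3 y_2=0 y_3=5 y_4=-1
S(15/2) = 493/96

y_0 = S_0(0) = a_0 = 2
y_1 = S_1(0) = a_1 = -3
y_2 = S_2(0) = a_2 = 0
y_3 = S_3(0) = a_3 = 5
y_4 = S_3(1) = -1
t_q=15/2 is in segment 2 (τ=3/2); S_2(τ)=493/96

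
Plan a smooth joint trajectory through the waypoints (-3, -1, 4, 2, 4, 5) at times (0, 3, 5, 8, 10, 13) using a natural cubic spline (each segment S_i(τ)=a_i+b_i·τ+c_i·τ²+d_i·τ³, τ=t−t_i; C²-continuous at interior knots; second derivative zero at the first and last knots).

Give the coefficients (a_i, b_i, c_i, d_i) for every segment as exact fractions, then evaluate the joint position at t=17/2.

  seg 0: a=-3 b=-463/2772 c=0 d=2311/24948
  seg 1: a=-1 b=3235/1386 c=2311/2772 d=-2081/5544
  seg 2: a=4 b=269/231 c=-983/693 d=80/297
  seg 3: a=2 b=-17/231 c=697/693 d=-325/1386
  seg 4: a=4 b=787/693 c=-278/693 d=278/6237
S(17/2) = 8077/3696

Δ: Δ0=2/3, Δ1=5/2, Δ2=-2/3, Δ3=1, Δ4=1/3
row 1: diag=10, rhs=11; c'=1/5, d'=11/10
row 2: denom=10−2·1/5=48/5; d'=(-19−2·11/10)/(48/5)=-53/24
row 3: denom=10−3·5/16=145/16; d'=(10−3·-53/24)/(145/16)=266/145
row 4: denom=10−2·32/145=1386/145; d'=(-4−2·266/145)/(1386/145)=-556/693
back: M4=-556/693
back: M3=266/145−32/145·-556/693=1394/693
back: M2=-53/24−5/16·1394/693=-1966/693
back: M1=11/10−1/5·-1966/693=2311/1386
M: M0=0, M1=2311/1386, M2=-1966/693, M3=1394/693, M4=-556/693, M5=0
seg 0: a=-3, c=M0/2=0, d=(M1−M0)/(6·3)=2311/24948, b=Δ0−h0·(2M0+M1)/6=-463/2772
seg 1: a=-1, c=M1/2=2311/2772, d=(M2−M1)/(6·2)=-2081/5544, b=Δ1−h1·(2M1+M2)/6=3235/1386
seg 2: a=4, c=M2/2=-983/693, d=(M3−M2)/(6·3)=80/297, b=Δ2−h2·(2M2+M3)/6=269/231
seg 3: a=2, c=M3/2=697/693, d=(M4−M3)/(6·2)=-325/1386, b=Δ3−h3·(2M3+M4)/6=-17/231
seg 4: a=4, c=M4/2=-278/693, d=(M5−M4)/(6·3)=278/6237, b=Δ4−h4·(2M4+M5)/6=787/693
t_q=17/2 → seg 3, τ=1/2; S=2+-17/231·τ+697/693·τ²+-325/1386·τ³=8077/3696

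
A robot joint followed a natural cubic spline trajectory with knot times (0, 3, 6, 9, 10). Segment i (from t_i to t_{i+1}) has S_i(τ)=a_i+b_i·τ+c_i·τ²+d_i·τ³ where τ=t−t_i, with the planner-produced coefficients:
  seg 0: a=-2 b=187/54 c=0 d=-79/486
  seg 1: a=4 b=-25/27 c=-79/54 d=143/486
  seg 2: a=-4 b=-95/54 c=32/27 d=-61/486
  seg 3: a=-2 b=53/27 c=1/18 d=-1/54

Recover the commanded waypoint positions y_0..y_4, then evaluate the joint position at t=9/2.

y_0 = S_0(0) = a_0 = -2
y_1 = S_1(0) = a_1 = 4
y_2 = S_2(0) = a_2 = -4
y_3 = S_3(0) = a_3 = -2
y_4 = S_3(1) = 0
t_q=9/2 is in segment 1 (τ=3/2); S_1(τ)=5/16

y_0=-2 y_1=4 y_2=-4 y_3=-2 y_4=0
S(9/2) = 5/16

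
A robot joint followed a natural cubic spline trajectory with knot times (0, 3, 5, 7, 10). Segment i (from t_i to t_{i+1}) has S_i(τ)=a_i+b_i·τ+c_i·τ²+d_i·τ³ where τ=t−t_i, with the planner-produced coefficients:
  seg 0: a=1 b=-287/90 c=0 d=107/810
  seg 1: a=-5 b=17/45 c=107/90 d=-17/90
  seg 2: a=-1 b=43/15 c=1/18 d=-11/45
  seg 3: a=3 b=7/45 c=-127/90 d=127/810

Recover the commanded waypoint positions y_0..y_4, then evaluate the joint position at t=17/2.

y_0=1 y_1=-5 y_2=-1 y_3=3 y_4=-5
S(17/2) = 47/80

y_0 = S_0(0) = a_0 = 1
y_1 = S_1(0) = a_1 = -5
y_2 = S_2(0) = a_2 = -1
y_3 = S_3(0) = a_3 = 3
y_4 = S_3(3) = -5
t_q=17/2 is in segment 3 (τ=3/2); S_3(τ)=47/80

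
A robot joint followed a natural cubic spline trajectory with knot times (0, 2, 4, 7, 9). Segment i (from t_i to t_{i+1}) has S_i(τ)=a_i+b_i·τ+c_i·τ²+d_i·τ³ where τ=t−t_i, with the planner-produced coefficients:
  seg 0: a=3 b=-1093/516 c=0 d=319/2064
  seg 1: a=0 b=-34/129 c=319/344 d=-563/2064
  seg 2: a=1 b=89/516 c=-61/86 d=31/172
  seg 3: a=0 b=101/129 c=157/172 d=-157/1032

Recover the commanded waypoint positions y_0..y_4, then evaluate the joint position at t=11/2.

y_0=3 y_1=0 y_2=1 y_3=0 y_4=4
S(11/2) = 373/1376

y_0 = S_0(0) = a_0 = 3
y_1 = S_1(0) = a_1 = 0
y_2 = S_2(0) = a_2 = 1
y_3 = S_3(0) = a_3 = 0
y_4 = S_3(2) = 4
t_q=11/2 is in segment 2 (τ=3/2); S_2(τ)=373/1376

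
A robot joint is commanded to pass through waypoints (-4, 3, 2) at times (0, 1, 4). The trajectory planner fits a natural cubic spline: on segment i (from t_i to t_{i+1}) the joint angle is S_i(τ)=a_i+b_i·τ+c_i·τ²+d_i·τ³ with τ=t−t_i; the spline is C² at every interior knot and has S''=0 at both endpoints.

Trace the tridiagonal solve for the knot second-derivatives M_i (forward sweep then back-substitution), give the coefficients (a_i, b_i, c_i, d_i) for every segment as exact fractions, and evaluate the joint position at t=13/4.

  seg 0: a=-4 b=95/12 c=0 d=-11/12
  seg 1: a=3 b=31/6 c=-11/4 d=11/36
S(13/4) = 1071/256

Δ: Δ0=7, Δ1=-1/3
row 1: diag=8, rhs=-44; c'=3/8, d'=-11/2
back: M1=-11/2
M: M0=0, M1=-11/2, M2=0
seg 0: a=-4, c=M0/2=0, d=(M1−M0)/(6·1)=-11/12, b=Δ0−h0·(2M0+M1)/6=95/12
seg 1: a=3, c=M1/2=-11/4, d=(M2−M1)/(6·3)=11/36, b=Δ1−h1·(2M1+M2)/6=31/6
t_q=13/4 → seg 1, τ=9/4; S=3+31/6·τ+-11/4·τ²+11/36·τ³=1071/256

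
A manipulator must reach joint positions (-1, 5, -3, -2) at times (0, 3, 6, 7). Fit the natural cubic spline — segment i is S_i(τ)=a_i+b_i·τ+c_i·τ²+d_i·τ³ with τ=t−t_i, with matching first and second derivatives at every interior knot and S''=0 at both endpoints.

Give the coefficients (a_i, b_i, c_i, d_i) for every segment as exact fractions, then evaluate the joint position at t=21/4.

Δ: Δ0=2, Δ1=-8/3, Δ2=1
row 1: diag=12, rhs=-28; c'=1/4, d'=-7/3
row 2: denom=8−3·1/4=29/4; d'=(22−3·-7/3)/(29/4)=4
back: M2=4
back: M1=-7/3−1/4·4=-10/3
M: M0=0, M1=-10/3, M2=4, M3=0
seg 0: a=-1, c=M0/2=0, d=(M1−M0)/(6·3)=-5/27, b=Δ0−h0·(2M0+M1)/6=11/3
seg 1: a=5, c=M1/2=-5/3, d=(M2−M1)/(6·3)=11/27, b=Δ1−h1·(2M1+M2)/6=-4/3
seg 2: a=-3, c=M2/2=2, d=(M3−M2)/(6·1)=-2/3, b=Δ2−h2·(2M2+M3)/6=-1/3
t_q=21/4 → seg 1, τ=9/4; S=5+-4/3·τ+-5/3·τ²+11/27·τ³=-115/64

  seg 0: a=-1 b=11/3 c=0 d=-5/27
  seg 1: a=5 b=-4/3 c=-5/3 d=11/27
  seg 2: a=-3 b=-1/3 c=2 d=-2/3
S(21/4) = -115/64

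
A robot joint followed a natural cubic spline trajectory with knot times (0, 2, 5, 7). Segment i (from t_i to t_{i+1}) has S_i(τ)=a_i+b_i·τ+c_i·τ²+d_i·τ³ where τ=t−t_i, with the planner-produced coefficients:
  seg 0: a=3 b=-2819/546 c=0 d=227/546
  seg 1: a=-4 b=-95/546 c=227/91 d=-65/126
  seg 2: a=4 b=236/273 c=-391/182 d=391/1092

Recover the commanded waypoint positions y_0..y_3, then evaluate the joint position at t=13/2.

y_0 = S_0(0) = a_0 = 3
y_1 = S_1(0) = a_1 = -4
y_2 = S_2(0) = a_2 = 4
y_3 = S_2(2) = 0
t_q=13/2 is in segment 2 (τ=3/2); S_2(τ)=4867/2912

y_0=3 y_1=-4 y_2=4 y_3=0
S(13/2) = 4867/2912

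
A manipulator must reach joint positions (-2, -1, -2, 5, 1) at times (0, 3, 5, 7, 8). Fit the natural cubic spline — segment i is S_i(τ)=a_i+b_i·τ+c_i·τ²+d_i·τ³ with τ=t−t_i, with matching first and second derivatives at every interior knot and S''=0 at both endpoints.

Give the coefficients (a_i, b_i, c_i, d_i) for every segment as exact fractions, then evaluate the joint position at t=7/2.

Δ: Δ0=1/3, Δ1=-1/2, Δ2=7/2, Δ3=-4
row 1: diag=10, rhs=-5; c'=1/5, d'=-1/2
row 2: denom=8−2·1/5=38/5; d'=(24−2·-1/2)/(38/5)=125/38
row 3: denom=6−2·5/19=104/19; d'=(-45−2·125/38)/(104/19)=-245/26
back: M3=-245/26
back: M2=125/38−5/19·-245/26=75/13
back: M1=-1/2−1/5·75/13=-43/26
M: M0=0, M1=-43/26, M2=75/13, M3=-245/26, M4=0
seg 0: a=-2, c=M0/2=0, d=(M1−M0)/(6·3)=-43/468, b=Δ0−h0·(2M0+M1)/6=181/156
seg 1: a=-1, c=M1/2=-43/52, d=(M2−M1)/(6·2)=193/312, b=Δ1−h1·(2M1+M2)/6=-103/78
seg 2: a=-2, c=M2/2=75/26, d=(M3−M2)/(6·2)=-395/312, b=Δ2−h2·(2M2+M3)/6=109/39
seg 3: a=5, c=M3/2=-245/52, d=(M4−M3)/(6·1)=245/156, b=Δ3−h3·(2M3+M4)/6=-67/78
t_q=7/2 → seg 1, τ=1/2; S=-1+-103/78·τ+-43/52·τ²+193/312·τ³=-1489/832

  seg 0: a=-2 b=181/156 c=0 d=-43/468
  seg 1: a=-1 b=-103/78 c=-43/52 d=193/312
  seg 2: a=-2 b=109/39 c=75/26 d=-395/312
  seg 3: a=5 b=-67/78 c=-245/52 d=245/156
S(7/2) = -1489/832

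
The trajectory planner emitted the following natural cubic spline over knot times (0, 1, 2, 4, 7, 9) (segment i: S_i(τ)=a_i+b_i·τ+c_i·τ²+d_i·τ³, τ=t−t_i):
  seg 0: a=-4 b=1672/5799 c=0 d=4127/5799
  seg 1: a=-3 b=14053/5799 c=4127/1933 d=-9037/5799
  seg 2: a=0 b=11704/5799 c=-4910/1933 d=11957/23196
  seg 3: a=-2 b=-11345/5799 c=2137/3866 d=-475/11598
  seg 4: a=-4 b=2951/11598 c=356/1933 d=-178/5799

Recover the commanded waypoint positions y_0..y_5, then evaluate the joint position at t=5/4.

y_0 = S_0(0) = a_0 = -4
y_1 = S_1(0) = a_1 = -3
y_2 = S_2(0) = a_2 = 0
y_3 = S_3(0) = a_3 = -2
y_4 = S_4(0) = a_4 = -4
y_5 = S_4(2) = -3
t_q=5/4 is in segment 1 (τ=1/4); S_1(τ)=-282691/123712

y_0=-4 y_1=-3 y_2=0 y_3=-2 y_4=-4 y_5=-3
S(5/4) = -282691/123712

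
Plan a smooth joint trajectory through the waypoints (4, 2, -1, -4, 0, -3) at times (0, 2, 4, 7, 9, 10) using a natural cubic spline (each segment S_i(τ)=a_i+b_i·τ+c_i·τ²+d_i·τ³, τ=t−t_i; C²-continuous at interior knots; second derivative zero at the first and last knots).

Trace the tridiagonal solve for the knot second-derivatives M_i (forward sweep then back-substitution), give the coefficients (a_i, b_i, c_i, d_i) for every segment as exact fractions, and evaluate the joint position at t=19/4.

  seg 0: a=4 b=-1771/1912 c=0 d=-141/7648
  seg 1: a=2 b=-1097/956 c=-423/3824 d=-251/7648
  seg 2: a=-1 b=-3793/1912 c=-147/478 d=405/1912
  seg 3: a=-4 b=1807/956 c=3057/1912 d=-369/478
  seg 4: a=0 b=-935/956 c=-5799/1912 d=1933/1912
S(19/4) = -314665/122368

Δ: Δ0=-1, Δ1=-3/2, Δ2=-1, Δ3=2, Δ4=-3
row 1: diag=8, rhs=-3; c'=1/4, d'=-3/8
row 2: denom=10−2·1/4=19/2; d'=(3−2·-3/8)/(19/2)=15/38
row 3: denom=10−3·6/19=172/19; d'=(18−3·15/38)/(172/19)=639/344
row 4: denom=6−2·19/86=239/43; d'=(-30−2·639/344)/(239/43)=-5799/956
back: M4=-5799/956
back: M3=639/344−19/86·-5799/956=3057/956
back: M2=15/38−6/19·3057/956=-147/239
back: M1=-3/8−1/4·-147/239=-423/1912
M: M0=0, M1=-423/1912, M2=-147/239, M3=3057/956, M4=-5799/956, M5=0
seg 0: a=4, c=M0/2=0, d=(M1−M0)/(6·2)=-141/7648, b=Δ0−h0·(2M0+M1)/6=-1771/1912
seg 1: a=2, c=M1/2=-423/3824, d=(M2−M1)/(6·2)=-251/7648, b=Δ1−h1·(2M1+M2)/6=-1097/956
seg 2: a=-1, c=M2/2=-147/478, d=(M3−M2)/(6·3)=405/1912, b=Δ2−h2·(2M2+M3)/6=-3793/1912
seg 3: a=-4, c=M3/2=3057/1912, d=(M4−M3)/(6·2)=-369/478, b=Δ3−h3·(2M3+M4)/6=1807/956
seg 4: a=0, c=M4/2=-5799/1912, d=(M5−M4)/(6·1)=1933/1912, b=Δ4−h4·(2M4+M5)/6=-935/956
t_q=19/4 → seg 2, τ=3/4; S=-1+-3793/1912·τ+-147/478·τ²+405/1912·τ³=-314665/122368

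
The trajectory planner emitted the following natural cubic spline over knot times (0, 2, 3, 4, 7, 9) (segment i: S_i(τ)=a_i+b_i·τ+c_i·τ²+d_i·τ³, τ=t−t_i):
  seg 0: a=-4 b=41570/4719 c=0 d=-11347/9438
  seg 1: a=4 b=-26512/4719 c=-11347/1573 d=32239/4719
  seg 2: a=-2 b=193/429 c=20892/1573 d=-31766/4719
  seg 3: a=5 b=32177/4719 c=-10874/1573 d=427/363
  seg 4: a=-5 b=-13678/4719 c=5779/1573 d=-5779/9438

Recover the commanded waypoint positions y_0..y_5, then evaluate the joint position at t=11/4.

y_0=-4 y_1=4 y_2=-2 y_3=5 y_4=-5 y_5=-1
S(11/4) = -139845/100672

y_0 = S_0(0) = a_0 = -4
y_1 = S_1(0) = a_1 = 4
y_2 = S_2(0) = a_2 = -2
y_3 = S_3(0) = a_3 = 5
y_4 = S_4(0) = a_4 = -5
y_5 = S_4(2) = -1
t_q=11/4 is in segment 1 (τ=3/4); S_1(τ)=-139845/100672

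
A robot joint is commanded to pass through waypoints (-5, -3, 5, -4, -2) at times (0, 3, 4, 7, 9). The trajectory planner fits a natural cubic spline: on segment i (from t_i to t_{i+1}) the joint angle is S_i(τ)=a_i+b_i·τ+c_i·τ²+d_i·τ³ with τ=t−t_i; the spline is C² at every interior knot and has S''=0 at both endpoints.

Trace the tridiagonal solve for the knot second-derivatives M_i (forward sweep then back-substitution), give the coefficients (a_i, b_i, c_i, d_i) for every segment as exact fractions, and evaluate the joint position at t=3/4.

Δ: Δ0=2/3, Δ1=8, Δ2=-3, Δ3=1
row 1: diag=8, rhs=44; c'=1/8, d'=11/2
row 2: denom=8−1·1/8=63/8; d'=(-66−1·11/2)/(63/8)=-572/63
row 3: denom=10−3·8/21=62/7; d'=(24−3·-572/63)/(62/7)=538/93
back: M3=538/93
back: M2=-572/63−8/21·538/93=-3148/279
back: M1=11/2−1/8·-3148/279=1928/279
M: M0=0, M1=1928/279, M2=-3148/279, M3=538/93, M4=0
seg 0: a=-5, c=M0/2=0, d=(M1−M0)/(6·3)=964/2511, b=Δ0−h0·(2M0+M1)/6=-778/279
seg 1: a=-3, c=M1/2=964/279, d=(M2−M1)/(6·1)=-94/31, b=Δ1−h1·(2M1+M2)/6=2114/279
seg 2: a=5, c=M2/2=-1574/279, d=(M3−M2)/(6·3)=2381/2511, b=Δ2−h2·(2M2+M3)/6=1504/279
seg 3: a=-4, c=M3/2=269/93, d=(M4−M3)/(6·2)=-269/558, b=Δ3−h3·(2M3+M4)/6=-797/279
t_q=3/4 → seg 0, τ=3/4; S=-5+-778/279·τ+0·τ²+964/2511·τ³=-3437/496

  seg 0: a=-5 b=-778/279 c=0 d=964/2511
  seg 1: a=-3 b=2114/279 c=964/279 d=-94/31
  seg 2: a=5 b=1504/279 c=-1574/279 d=2381/2511
  seg 3: a=-4 b=-797/279 c=269/93 d=-269/558
S(3/4) = -3437/496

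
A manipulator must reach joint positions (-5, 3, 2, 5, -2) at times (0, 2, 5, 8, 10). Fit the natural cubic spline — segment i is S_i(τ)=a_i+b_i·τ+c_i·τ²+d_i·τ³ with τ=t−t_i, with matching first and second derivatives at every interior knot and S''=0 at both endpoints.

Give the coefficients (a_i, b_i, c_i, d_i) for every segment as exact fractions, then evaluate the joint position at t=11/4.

Δ: Δ0=4, Δ1=-1/3, Δ2=1, Δ3=-7/2
row 1: diag=10, rhs=-26; c'=3/10, d'=-13/5
row 2: denom=12−3·3/10=111/10; d'=(8−3·-13/5)/(111/10)=158/111
row 3: denom=10−3·10/37=340/37; d'=(-27−3·158/111)/(340/37)=-1157/340
back: M3=-1157/340
back: M2=158/111−10/37·-1157/340=239/102
back: M1=-13/5−3/10·239/102=-1123/340
M: M0=0, M1=-1123/340, M2=239/102, M3=-1157/340, M4=0
seg 0: a=-5, c=M0/2=0, d=(M1−M0)/(6·2)=-1123/4080, b=Δ0−h0·(2M0+M1)/6=5203/1020
seg 1: a=3, c=M1/2=-1123/680, d=(M2−M1)/(6·3)=5759/18360, b=Δ1−h1·(2M1+M2)/6=917/510
seg 2: a=2, c=M2/2=239/204, d=(M3−M2)/(6·3)=-5861/18360, b=Δ2−h2·(2M2+M3)/6=43/120
seg 3: a=5, c=M3/2=-1157/680, d=(M4−M3)/(6·2)=1157/4080, b=Δ3−h3·(2M3+M4)/6=-314/255
t_q=11/4 → seg 1, τ=3/4; S=3+917/510·τ+-1123/680·τ²+5759/18360·τ³=154579/43520

  seg 0: a=-5 b=5203/1020 c=0 d=-1123/4080
  seg 1: a=3 b=917/510 c=-1123/680 d=5759/18360
  seg 2: a=2 b=43/120 c=239/204 d=-5861/18360
  seg 3: a=5 b=-314/255 c=-1157/680 d=1157/4080
S(11/4) = 154579/43520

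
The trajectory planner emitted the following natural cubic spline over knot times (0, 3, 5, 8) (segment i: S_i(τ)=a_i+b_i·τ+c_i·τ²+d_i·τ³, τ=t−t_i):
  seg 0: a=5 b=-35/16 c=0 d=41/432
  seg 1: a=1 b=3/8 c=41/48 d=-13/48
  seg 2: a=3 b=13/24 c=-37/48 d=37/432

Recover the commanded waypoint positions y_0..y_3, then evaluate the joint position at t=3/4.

y_0 = S_0(0) = a_0 = 5
y_1 = S_1(0) = a_1 = 1
y_2 = S_2(0) = a_2 = 3
y_3 = S_2(3) = 0
t_q=3/4 is in segment 0 (τ=3/4); S_0(τ)=3481/1024

y_0=5 y_1=1 y_2=3 y_3=0
S(3/4) = 3481/1024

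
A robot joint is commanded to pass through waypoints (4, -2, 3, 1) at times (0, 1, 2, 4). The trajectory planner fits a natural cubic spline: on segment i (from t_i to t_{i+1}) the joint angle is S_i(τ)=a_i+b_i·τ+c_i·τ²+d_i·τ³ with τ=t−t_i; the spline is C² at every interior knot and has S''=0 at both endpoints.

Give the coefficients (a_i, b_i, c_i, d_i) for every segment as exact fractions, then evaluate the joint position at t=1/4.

Δ: Δ0=-6, Δ1=5, Δ2=-1
row 1: diag=4, rhs=66; c'=1/4, d'=33/2
row 2: denom=6−1·1/4=23/4; d'=(-36−1·33/2)/(23/4)=-210/23
back: M2=-210/23
back: M1=33/2−1/4·-210/23=432/23
M: M0=0, M1=432/23, M2=-210/23, M3=0
seg 0: a=4, c=M0/2=0, d=(M1−M0)/(6·1)=72/23, b=Δ0−h0·(2M0+M1)/6=-210/23
seg 1: a=-2, c=M1/2=216/23, d=(M2−M1)/(6·1)=-107/23, b=Δ1−h1·(2M1+M2)/6=6/23
seg 2: a=3, c=M2/2=-105/23, d=(M3−M2)/(6·2)=35/46, b=Δ2−h2·(2M2+M3)/6=117/23
t_q=1/4 → seg 0, τ=1/4; S=4+-210/23·τ+0·τ²+72/23·τ³=325/184

  seg 0: a=4 b=-210/23 c=0 d=72/23
  seg 1: a=-2 b=6/23 c=216/23 d=-107/23
  seg 2: a=3 b=117/23 c=-105/23 d=35/46
S(1/4) = 325/184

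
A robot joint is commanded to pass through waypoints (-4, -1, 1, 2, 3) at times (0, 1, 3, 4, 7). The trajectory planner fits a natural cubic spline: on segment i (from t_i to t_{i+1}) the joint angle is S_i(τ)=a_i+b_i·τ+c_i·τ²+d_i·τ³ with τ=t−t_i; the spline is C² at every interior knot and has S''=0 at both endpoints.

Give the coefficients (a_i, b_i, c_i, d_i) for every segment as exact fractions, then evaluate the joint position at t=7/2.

Δ: Δ0=3, Δ1=1, Δ2=1, Δ3=1/3
row 1: diag=6, rhs=-12; c'=1/3, d'=-2
row 2: denom=6−2·1/3=16/3; d'=(0−2·-2)/(16/3)=3/4
row 3: denom=8−1·3/16=125/16; d'=(-4−1·3/4)/(125/16)=-76/125
back: M3=-76/125
back: M2=3/4−3/16·-76/125=108/125
back: M1=-2−1/3·108/125=-286/125
M: M0=0, M1=-286/125, M2=108/125, M3=-76/125, M4=0
seg 0: a=-4, c=M0/2=0, d=(M1−M0)/(6·1)=-143/375, b=Δ0−h0·(2M0+M1)/6=1268/375
seg 1: a=-1, c=M1/2=-143/125, d=(M2−M1)/(6·2)=197/750, b=Δ1−h1·(2M1+M2)/6=839/375
seg 2: a=1, c=M2/2=54/125, d=(M3−M2)/(6·1)=-92/375, b=Δ2−h2·(2M2+M3)/6=61/75
seg 3: a=2, c=M3/2=-38/125, d=(M4−M3)/(6·3)=38/1125, b=Δ3−h3·(2M3+M4)/6=353/375
t_q=7/2 → seg 2, τ=1/2; S=1+61/75·τ+54/125·τ²+-92/375·τ³=371/250

  seg 0: a=-4 b=1268/375 c=0 d=-143/375
  seg 1: a=-1 b=839/375 c=-143/125 d=197/750
  seg 2: a=1 b=61/75 c=54/125 d=-92/375
  seg 3: a=2 b=353/375 c=-38/125 d=38/1125
S(7/2) = 371/250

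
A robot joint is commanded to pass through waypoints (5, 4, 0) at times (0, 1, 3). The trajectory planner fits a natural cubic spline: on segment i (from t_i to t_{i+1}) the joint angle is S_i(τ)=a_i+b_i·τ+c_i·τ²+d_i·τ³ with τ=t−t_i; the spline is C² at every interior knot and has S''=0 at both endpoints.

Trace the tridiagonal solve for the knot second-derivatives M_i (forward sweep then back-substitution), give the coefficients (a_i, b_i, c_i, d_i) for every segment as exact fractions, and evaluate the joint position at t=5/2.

  seg 0: a=5 b=-5/6 c=0 d=-1/6
  seg 1: a=4 b=-4/3 c=-1/2 d=1/12
S(5/2) = 37/32

Δ: Δ0=-1, Δ1=-2
row 1: diag=6, rhs=-6; c'=1/3, d'=-1
back: M1=-1
M: M0=0, M1=-1, M2=0
seg 0: a=5, c=M0/2=0, d=(M1−M0)/(6·1)=-1/6, b=Δ0−h0·(2M0+M1)/6=-5/6
seg 1: a=4, c=M1/2=-1/2, d=(M2−M1)/(6·2)=1/12, b=Δ1−h1·(2M1+M2)/6=-4/3
t_q=5/2 → seg 1, τ=3/2; S=4+-4/3·τ+-1/2·τ²+1/12·τ³=37/32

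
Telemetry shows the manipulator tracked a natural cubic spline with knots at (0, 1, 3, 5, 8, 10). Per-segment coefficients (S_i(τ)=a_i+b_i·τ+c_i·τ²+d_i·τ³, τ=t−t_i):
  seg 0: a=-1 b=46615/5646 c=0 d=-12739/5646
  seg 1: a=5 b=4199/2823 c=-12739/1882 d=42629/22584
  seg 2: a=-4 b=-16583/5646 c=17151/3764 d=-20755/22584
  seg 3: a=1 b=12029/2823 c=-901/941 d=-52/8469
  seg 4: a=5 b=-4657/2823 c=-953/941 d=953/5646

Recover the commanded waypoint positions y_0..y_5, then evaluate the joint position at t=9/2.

y_0 = S_0(0) = a_0 = -1
y_1 = S_1(0) = a_1 = 5
y_2 = S_2(0) = a_2 = -4
y_3 = S_3(0) = a_3 = 1
y_4 = S_4(0) = a_4 = 5
y_5 = S_4(2) = -1
t_q=9/2 is in segment 2 (τ=3/2); S_2(τ)=-75583/60224

y_0=-1 y_1=5 y_2=-4 y_3=1 y_4=5 y_5=-1
S(9/2) = -75583/60224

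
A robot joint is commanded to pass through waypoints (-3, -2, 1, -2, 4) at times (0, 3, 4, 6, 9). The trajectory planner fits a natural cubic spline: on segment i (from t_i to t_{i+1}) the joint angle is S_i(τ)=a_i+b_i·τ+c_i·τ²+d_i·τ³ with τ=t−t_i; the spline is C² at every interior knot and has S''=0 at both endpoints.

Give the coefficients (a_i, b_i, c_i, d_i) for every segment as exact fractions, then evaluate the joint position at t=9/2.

Δ: Δ0=1/3, Δ1=3, Δ2=-3/2, Δ3=2
row 1: diag=8, rhs=16; c'=1/8, d'=2
row 2: denom=6−1·1/8=47/8; d'=(-27−1·2)/(47/8)=-232/47
row 3: denom=10−2·16/47=438/47; d'=(21−2·-232/47)/(438/47)=1451/438
back: M3=1451/438
back: M2=-232/47−16/47·1451/438=-1328/219
back: M1=2−1/8·-1328/219=604/219
M: M0=0, M1=604/219, M2=-1328/219, M3=1451/438, M4=0
seg 0: a=-3, c=M0/2=0, d=(M1−M0)/(6·3)=302/1971, b=Δ0−h0·(2M0+M1)/6=-229/219
seg 1: a=-2, c=M1/2=302/219, d=(M2−M1)/(6·1)=-322/219, b=Δ1−h1·(2M1+M2)/6=677/219
seg 2: a=1, c=M2/2=-664/219, d=(M3−M2)/(6·2)=1369/1752, b=Δ2−h2·(2M2+M3)/6=105/73
seg 3: a=-2, c=M3/2=1451/876, d=(M4−M3)/(6·3)=-1451/7884, b=Δ3−h3·(2M3+M4)/6=-575/438
t_q=9/2 → seg 2, τ=1/2; S=1+105/73·τ+-664/219·τ²+1369/1752·τ³=4947/4672

  seg 0: a=-3 b=-229/219 c=0 d=302/1971
  seg 1: a=-2 b=677/219 c=302/219 d=-322/219
  seg 2: a=1 b=105/73 c=-664/219 d=1369/1752
  seg 3: a=-2 b=-575/438 c=1451/876 d=-1451/7884
S(9/2) = 4947/4672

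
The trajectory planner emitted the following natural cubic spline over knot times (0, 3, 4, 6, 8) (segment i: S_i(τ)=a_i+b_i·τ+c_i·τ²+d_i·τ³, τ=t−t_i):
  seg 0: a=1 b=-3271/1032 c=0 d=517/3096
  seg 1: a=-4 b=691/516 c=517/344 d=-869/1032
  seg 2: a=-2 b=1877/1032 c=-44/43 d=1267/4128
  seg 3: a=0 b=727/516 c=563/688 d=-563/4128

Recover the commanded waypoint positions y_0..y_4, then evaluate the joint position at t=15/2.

y_0=1 y_1=-4 y_2=-2 y_3=0 y_4=5
S(15/2) = 38465/11008

y_0 = S_0(0) = a_0 = 1
y_1 = S_1(0) = a_1 = -4
y_2 = S_2(0) = a_2 = -2
y_3 = S_3(0) = a_3 = 0
y_4 = S_3(2) = 5
t_q=15/2 is in segment 3 (τ=3/2); S_3(τ)=38465/11008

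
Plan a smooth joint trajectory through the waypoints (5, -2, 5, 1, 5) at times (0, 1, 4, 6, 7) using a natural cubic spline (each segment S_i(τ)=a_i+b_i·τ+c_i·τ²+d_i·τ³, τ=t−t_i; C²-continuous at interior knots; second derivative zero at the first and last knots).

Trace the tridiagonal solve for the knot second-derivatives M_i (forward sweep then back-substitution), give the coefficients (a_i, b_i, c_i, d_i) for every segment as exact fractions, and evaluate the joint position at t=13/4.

  seg 0: a=5 b=-5092/591 c=0 d=955/591
  seg 1: a=-2 b=-2227/591 c=955/197 d=-1663/1773
  seg 2: a=5 b=-4/591 c=-708/197 d=1535/1182
  seg 3: a=1 b=710/591 c=827/197 d=-827/591
S(13/4) = 42605/12608

Δ: Δ0=-7, Δ1=7/3, Δ2=-2, Δ3=4
row 1: diag=8, rhs=56; c'=3/8, d'=7
row 2: denom=10−3·3/8=71/8; d'=(-26−3·7)/(71/8)=-376/71
row 3: denom=6−2·16/71=394/71; d'=(36−2·-376/71)/(394/71)=1654/197
back: M3=1654/197
back: M2=-376/71−16/71·1654/197=-1416/197
back: M1=7−3/8·-1416/197=1910/197
M: M0=0, M1=1910/197, M2=-1416/197, M3=1654/197, M4=0
seg 0: a=5, c=M0/2=0, d=(M1−M0)/(6·1)=955/591, b=Δ0−h0·(2M0+M1)/6=-5092/591
seg 1: a=-2, c=M1/2=955/197, d=(M2−M1)/(6·3)=-1663/1773, b=Δ1−h1·(2M1+M2)/6=-2227/591
seg 2: a=5, c=M2/2=-708/197, d=(M3−M2)/(6·2)=1535/1182, b=Δ2−h2·(2M2+M3)/6=-4/591
seg 3: a=1, c=M3/2=827/197, d=(M4−M3)/(6·1)=-827/591, b=Δ3−h3·(2M3+M4)/6=710/591
t_q=13/4 → seg 1, τ=9/4; S=-2+-2227/591·τ+955/197·τ²+-1663/1773·τ³=42605/12608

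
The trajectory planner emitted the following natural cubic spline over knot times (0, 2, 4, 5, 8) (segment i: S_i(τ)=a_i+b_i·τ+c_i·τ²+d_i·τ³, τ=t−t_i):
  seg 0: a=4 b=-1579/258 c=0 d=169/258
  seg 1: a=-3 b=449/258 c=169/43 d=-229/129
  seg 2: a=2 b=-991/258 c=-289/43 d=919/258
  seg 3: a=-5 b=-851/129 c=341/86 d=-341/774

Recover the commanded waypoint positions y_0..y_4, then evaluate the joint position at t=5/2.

y_0 = S_0(0) = a_0 = 4
y_1 = S_1(0) = a_1 = -3
y_2 = S_2(0) = a_2 = 2
y_3 = S_3(0) = a_3 = -5
y_4 = S_3(3) = -1
t_q=5/2 is in segment 1 (τ=1/2); S_1(τ)=-471/344

y_0=4 y_1=-3 y_2=2 y_3=-5 y_4=-1
S(5/2) = -471/344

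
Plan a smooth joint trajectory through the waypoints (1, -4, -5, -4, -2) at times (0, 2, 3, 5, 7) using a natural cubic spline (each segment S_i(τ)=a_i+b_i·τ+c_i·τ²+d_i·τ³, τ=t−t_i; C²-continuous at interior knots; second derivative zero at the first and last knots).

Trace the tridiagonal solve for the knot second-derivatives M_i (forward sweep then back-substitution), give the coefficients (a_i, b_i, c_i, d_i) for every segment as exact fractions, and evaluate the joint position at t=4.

Δ: Δ0=-5/2, Δ1=-1, Δ2=1/2, Δ3=1
row 1: diag=6, rhs=9; c'=1/6, d'=3/2
row 2: denom=6−1·1/6=35/6; d'=(9−1·3/2)/(35/6)=9/7
row 3: denom=8−2·12/35=256/35; d'=(3−2·9/7)/(256/35)=15/256
back: M3=15/256
back: M2=9/7−12/35·15/256=81/64
back: M1=3/2−1/6·81/64=165/128
M: M0=0, M1=165/128, M2=81/64, M3=15/256, M4=0
seg 0: a=1, c=M0/2=0, d=(M1−M0)/(6·2)=55/512, b=Δ0−h0·(2M0+M1)/6=-375/128
seg 1: a=-4, c=M1/2=165/256, d=(M2−M1)/(6·1)=-1/256, b=Δ1−h1·(2M1+M2)/6=-105/64
seg 2: a=-5, c=M2/2=81/128, d=(M3−M2)/(6·2)=-103/1024, b=Δ2−h2·(2M2+M3)/6=-93/256
seg 3: a=-4, c=M3/2=15/512, d=(M4−M3)/(6·2)=-5/1024, b=Δ3−h3·(2M3+M4)/6=123/128
t_q=4 → seg 2, τ=1; S=-5+-93/256·τ+81/128·τ²+-103/1024·τ³=-4947/1024

  seg 0: a=1 b=-375/128 c=0 d=55/512
  seg 1: a=-4 b=-105/64 c=165/256 d=-1/256
  seg 2: a=-5 b=-93/256 c=81/128 d=-103/1024
  seg 3: a=-4 b=123/128 c=15/512 d=-5/1024
S(4) = -4947/1024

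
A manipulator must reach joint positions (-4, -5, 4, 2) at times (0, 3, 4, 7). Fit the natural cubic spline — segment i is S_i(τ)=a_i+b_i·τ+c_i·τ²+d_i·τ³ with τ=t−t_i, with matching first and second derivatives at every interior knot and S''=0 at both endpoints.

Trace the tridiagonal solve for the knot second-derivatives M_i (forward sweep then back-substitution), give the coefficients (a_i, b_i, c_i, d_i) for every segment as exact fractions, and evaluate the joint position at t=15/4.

Δ: Δ0=-1/3, Δ1=9, Δ2=-2/3
row 1: diag=8, rhs=56; c'=1/8, d'=7
row 2: denom=8−1·1/8=63/8; d'=(-58−1·7)/(63/8)=-520/63
back: M2=-520/63
back: M1=7−1/8·-520/63=506/63
M: M0=0, M1=506/63, M2=-520/63, M3=0
seg 0: a=-4, c=M0/2=0, d=(M1−M0)/(6·3)=253/567, b=Δ0−h0·(2M0+M1)/6=-274/63
seg 1: a=-5, c=M1/2=253/63, d=(M2−M1)/(6·1)=-19/7, b=Δ1−h1·(2M1+M2)/6=485/63
seg 2: a=4, c=M2/2=-260/63, d=(M3−M2)/(6·3)=260/567, b=Δ2−h2·(2M2+M3)/6=478/63
t_q=15/4 → seg 1, τ=3/4; S=-5+485/63·τ+253/63·τ²+-19/7·τ³=2537/1344

  seg 0: a=-4 b=-274/63 c=0 d=253/567
  seg 1: a=-5 b=485/63 c=253/63 d=-19/7
  seg 2: a=4 b=478/63 c=-260/63 d=260/567
S(15/4) = 2537/1344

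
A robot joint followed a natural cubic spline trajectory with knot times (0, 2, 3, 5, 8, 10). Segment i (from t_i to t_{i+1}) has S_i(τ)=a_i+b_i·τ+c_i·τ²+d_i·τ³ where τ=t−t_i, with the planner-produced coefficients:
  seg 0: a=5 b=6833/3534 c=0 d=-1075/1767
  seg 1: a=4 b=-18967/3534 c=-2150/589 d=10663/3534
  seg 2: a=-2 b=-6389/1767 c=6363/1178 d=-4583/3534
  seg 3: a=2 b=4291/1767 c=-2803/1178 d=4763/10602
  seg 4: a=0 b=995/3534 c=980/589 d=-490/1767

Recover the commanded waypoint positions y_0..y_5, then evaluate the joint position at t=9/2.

y_0=5 y_1=4 y_2=-2 y_3=2 y_4=0 y_5=5
S(9/2) = 3327/9424

y_0 = S_0(0) = a_0 = 5
y_1 = S_1(0) = a_1 = 4
y_2 = S_2(0) = a_2 = -2
y_3 = S_3(0) = a_3 = 2
y_4 = S_4(0) = a_4 = 0
y_5 = S_4(2) = 5
t_q=9/2 is in segment 2 (τ=3/2); S_2(τ)=3327/9424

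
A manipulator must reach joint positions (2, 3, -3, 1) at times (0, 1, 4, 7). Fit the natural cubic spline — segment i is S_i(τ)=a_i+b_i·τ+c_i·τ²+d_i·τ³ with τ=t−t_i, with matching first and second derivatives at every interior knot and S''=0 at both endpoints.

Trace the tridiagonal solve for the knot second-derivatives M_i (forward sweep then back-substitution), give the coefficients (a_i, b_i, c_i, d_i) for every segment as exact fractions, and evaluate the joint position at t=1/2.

Δ: Δ0=1, Δ1=-2, Δ2=4/3
row 1: diag=8, rhs=-18; c'=3/8, d'=-9/4
row 2: denom=12−3·3/8=87/8; d'=(20−3·-9/4)/(87/8)=214/87
back: M2=214/87
back: M1=-9/4−3/8·214/87=-92/29
M: M0=0, M1=-92/29, M2=214/87, M3=0
seg 0: a=2, c=M0/2=0, d=(M1−M0)/(6·1)=-46/87, b=Δ0−h0·(2M0+M1)/6=133/87
seg 1: a=3, c=M1/2=-46/29, d=(M2−M1)/(6·3)=245/783, b=Δ1−h1·(2M1+M2)/6=-5/87
seg 2: a=-3, c=M2/2=107/87, d=(M3−M2)/(6·3)=-107/783, b=Δ2−h2·(2M2+M3)/6=-98/87
t_q=1/2 → seg 0, τ=1/2; S=2+133/87·τ+0·τ²+-46/87·τ³=313/116

  seg 0: a=2 b=133/87 c=0 d=-46/87
  seg 1: a=3 b=-5/87 c=-46/29 d=245/783
  seg 2: a=-3 b=-98/87 c=107/87 d=-107/783
S(1/2) = 313/116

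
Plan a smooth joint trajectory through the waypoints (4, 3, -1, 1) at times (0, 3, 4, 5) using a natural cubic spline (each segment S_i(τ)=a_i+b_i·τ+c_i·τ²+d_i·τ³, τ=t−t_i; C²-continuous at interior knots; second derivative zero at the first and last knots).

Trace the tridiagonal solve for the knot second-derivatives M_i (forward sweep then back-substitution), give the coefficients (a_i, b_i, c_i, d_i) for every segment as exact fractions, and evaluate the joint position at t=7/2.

  seg 0: a=4 b=5/3 c=0 d=-2/9
  seg 1: a=3 b=-13/3 c=-2 d=7/3
  seg 2: a=-1 b=-4/3 c=5 d=-5/3
S(7/2) = 5/8

Δ: Δ0=-1/3, Δ1=-4, Δ2=2
row 1: diag=8, rhs=-22; c'=1/8, d'=-11/4
row 2: denom=4−1·1/8=31/8; d'=(36−1·-11/4)/(31/8)=10
back: M2=10
back: M1=-11/4−1/8·10=-4
M: M0=0, M1=-4, M2=10, M3=0
seg 0: a=4, c=M0/2=0, d=(M1−M0)/(6·3)=-2/9, b=Δ0−h0·(2M0+M1)/6=5/3
seg 1: a=3, c=M1/2=-2, d=(M2−M1)/(6·1)=7/3, b=Δ1−h1·(2M1+M2)/6=-13/3
seg 2: a=-1, c=M2/2=5, d=(M3−M2)/(6·1)=-5/3, b=Δ2−h2·(2M2+M3)/6=-4/3
t_q=7/2 → seg 1, τ=1/2; S=3+-13/3·τ+-2·τ²+7/3·τ³=5/8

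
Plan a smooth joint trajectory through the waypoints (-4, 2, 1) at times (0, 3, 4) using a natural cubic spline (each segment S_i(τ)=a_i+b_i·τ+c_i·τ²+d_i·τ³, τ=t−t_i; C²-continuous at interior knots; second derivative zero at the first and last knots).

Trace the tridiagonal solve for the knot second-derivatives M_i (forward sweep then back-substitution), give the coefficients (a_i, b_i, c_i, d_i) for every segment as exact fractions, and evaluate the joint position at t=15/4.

Δ: Δ0=2, Δ1=-1
row 1: diag=8, rhs=-18; c'=1/8, d'=-9/4
back: M1=-9/4
M: M0=0, M1=-9/4, M2=0
seg 0: a=-4, c=M0/2=0, d=(M1−M0)/(6·3)=-1/8, b=Δ0−h0·(2M0+M1)/6=25/8
seg 1: a=2, c=M1/2=-9/8, d=(M2−M1)/(6·1)=3/8, b=Δ1−h1·(2M1+M2)/6=-1/4
t_q=15/4 → seg 1, τ=3/4; S=2+-1/4·τ+-9/8·τ²+3/8·τ³=685/512

  seg 0: a=-4 b=25/8 c=0 d=-1/8
  seg 1: a=2 b=-1/4 c=-9/8 d=3/8
S(15/4) = 685/512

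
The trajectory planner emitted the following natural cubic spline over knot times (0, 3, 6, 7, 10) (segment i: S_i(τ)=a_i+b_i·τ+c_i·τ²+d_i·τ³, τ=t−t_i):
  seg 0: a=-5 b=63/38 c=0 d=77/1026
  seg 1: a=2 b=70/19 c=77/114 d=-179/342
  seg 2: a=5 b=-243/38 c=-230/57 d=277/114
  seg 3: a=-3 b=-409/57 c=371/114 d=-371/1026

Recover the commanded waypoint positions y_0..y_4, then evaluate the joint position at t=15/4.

y_0=-5 y_1=2 y_2=5 y_3=-3 y_4=-5
S(15/4) = 11971/2432

y_0 = S_0(0) = a_0 = -5
y_1 = S_1(0) = a_1 = 2
y_2 = S_2(0) = a_2 = 5
y_3 = S_3(0) = a_3 = -3
y_4 = S_3(3) = -5
t_q=15/4 is in segment 1 (τ=3/4); S_1(τ)=11971/2432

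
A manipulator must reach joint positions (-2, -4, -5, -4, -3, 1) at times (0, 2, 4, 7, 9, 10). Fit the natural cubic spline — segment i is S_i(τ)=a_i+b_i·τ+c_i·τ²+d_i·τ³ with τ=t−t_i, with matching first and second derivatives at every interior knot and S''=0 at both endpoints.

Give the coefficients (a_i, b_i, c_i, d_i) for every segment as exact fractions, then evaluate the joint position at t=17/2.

Δ: Δ0=-1, Δ1=-1/2, Δ2=1/3, Δ3=1/2, Δ4=4
row 1: diag=8, rhs=3; c'=1/4, d'=3/8
row 2: denom=10−2·1/4=19/2; d'=(5−2·3/8)/(19/2)=17/38
row 3: denom=10−3·6/19=172/19; d'=(1−3·17/38)/(172/19)=-13/344
row 4: denom=6−2·19/86=239/43; d'=(21−2·-13/344)/(239/43)=3625/956
back: M4=3625/956
back: M3=-13/344−19/86·3625/956=-837/956
back: M2=17/38−6/19·-837/956=173/239
back: M1=3/8−1/4·173/239=371/1912
M: M0=0, M1=371/1912, M2=173/239, M3=-837/956, M4=3625/956, M5=0
seg 0: a=-2, c=M0/2=0, d=(M1−M0)/(6·2)=371/22944, b=Δ0−h0·(2M0+M1)/6=-6107/5736
seg 1: a=-4, c=M1/2=371/3824, d=(M2−M1)/(6·2)=1013/22944, b=Δ1−h1·(2M1+M2)/6=-2497/2868
seg 2: a=-5, c=M2/2=173/478, d=(M3−M2)/(6·3)=-1529/17208, b=Δ2−h2·(2M2+M3)/6=271/5736
seg 3: a=-4, c=M3/2=-837/1912, d=(M4−M3)/(6·2)=2231/5736, b=Δ3−h3·(2M3+M4)/6=-517/2868
seg 4: a=-3, c=M4/2=3625/1912, d=(M5−M4)/(6·1)=-3625/5736, b=Δ4−h4·(2M4+M5)/6=7847/2868
t_q=17/2 → seg 3, τ=3/2; S=-4+-517/2868·τ+-837/1912·τ²+2231/5736·τ³=-60307/15296

  seg 0: a=-2 b=-6107/5736 c=0 d=371/22944
  seg 1: a=-4 b=-2497/2868 c=371/3824 d=1013/22944
  seg 2: a=-5 b=271/5736 c=173/478 d=-1529/17208
  seg 3: a=-4 b=-517/2868 c=-837/1912 d=2231/5736
  seg 4: a=-3 b=7847/2868 c=3625/1912 d=-3625/5736
S(17/2) = -60307/15296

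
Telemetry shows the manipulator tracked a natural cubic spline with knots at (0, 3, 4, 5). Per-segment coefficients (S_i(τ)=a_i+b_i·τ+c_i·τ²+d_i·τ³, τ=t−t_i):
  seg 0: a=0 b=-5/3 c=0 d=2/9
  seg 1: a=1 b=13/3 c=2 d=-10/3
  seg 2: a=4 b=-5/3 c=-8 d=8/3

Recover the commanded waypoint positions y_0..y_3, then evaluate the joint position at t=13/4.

y_0 = S_0(0) = a_0 = 0
y_1 = S_1(0) = a_1 = 1
y_2 = S_2(0) = a_2 = 4
y_3 = S_2(1) = -3
t_q=13/4 is in segment 1 (τ=1/4); S_1(τ)=69/32

y_0=0 y_1=1 y_2=4 y_3=-3
S(13/4) = 69/32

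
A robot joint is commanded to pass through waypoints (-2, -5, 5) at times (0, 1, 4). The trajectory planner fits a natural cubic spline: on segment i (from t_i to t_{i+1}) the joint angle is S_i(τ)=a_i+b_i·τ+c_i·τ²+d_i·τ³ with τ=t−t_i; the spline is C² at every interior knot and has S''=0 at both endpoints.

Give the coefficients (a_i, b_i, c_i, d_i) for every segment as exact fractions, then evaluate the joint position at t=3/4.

  seg 0: a=-2 b=-91/24 c=0 d=19/24
  seg 1: a=-5 b=-17/12 c=19/8 d=-19/72
S(3/4) = -2309/512

Δ: Δ0=-3, Δ1=10/3
row 1: diag=8, rhs=38; c'=3/8, d'=19/4
back: M1=19/4
M: M0=0, M1=19/4, M2=0
seg 0: a=-2, c=M0/2=0, d=(M1−M0)/(6·1)=19/24, b=Δ0−h0·(2M0+M1)/6=-91/24
seg 1: a=-5, c=M1/2=19/8, d=(M2−M1)/(6·3)=-19/72, b=Δ1−h1·(2M1+M2)/6=-17/12
t_q=3/4 → seg 0, τ=3/4; S=-2+-91/24·τ+0·τ²+19/24·τ³=-2309/512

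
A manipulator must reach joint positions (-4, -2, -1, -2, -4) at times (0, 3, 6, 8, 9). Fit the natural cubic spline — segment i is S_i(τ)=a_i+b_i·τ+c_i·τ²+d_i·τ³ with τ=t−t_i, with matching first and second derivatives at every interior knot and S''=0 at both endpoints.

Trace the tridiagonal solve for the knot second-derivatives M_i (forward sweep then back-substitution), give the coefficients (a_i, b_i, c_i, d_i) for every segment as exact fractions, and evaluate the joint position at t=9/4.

Δ: Δ0=2/3, Δ1=1/3, Δ2=-1/2, Δ3=-2
row 1: diag=12, rhs=-2; c'=1/4, d'=-1/6
row 2: denom=10−3·1/4=37/4; d'=(-5−3·-1/6)/(37/4)=-18/37
row 3: denom=6−2·8/37=206/37; d'=(-9−2·-18/37)/(206/37)=-297/206
back: M3=-297/206
back: M2=-18/37−8/37·-297/206=-18/103
back: M1=-1/6−1/4·-18/103=-38/309
M: M0=0, M1=-38/309, M2=-18/103, M3=-297/206, M4=0
seg 0: a=-4, c=M0/2=0, d=(M1−M0)/(6·3)=-19/2781, b=Δ0−h0·(2M0+M1)/6=75/103
seg 1: a=-2, c=M1/2=-19/309, d=(M2−M1)/(6·3)=-8/2781, b=Δ1−h1·(2M1+M2)/6=56/103
seg 2: a=-1, c=M2/2=-9/103, d=(M3−M2)/(6·2)=-87/824, b=Δ2−h2·(2M2+M3)/6=10/103
seg 3: a=-2, c=M3/2=-297/412, d=(M4−M3)/(6·1)=99/412, b=Δ3−h3·(2M3+M4)/6=-313/206
t_q=9/4 → seg 0, τ=9/4; S=-4+75/103·τ+0·τ²+-19/2781·τ³=-16081/6592

  seg 0: a=-4 b=75/103 c=0 d=-19/2781
  seg 1: a=-2 b=56/103 c=-19/309 d=-8/2781
  seg 2: a=-1 b=10/103 c=-9/103 d=-87/824
  seg 3: a=-2 b=-313/206 c=-297/412 d=99/412
S(9/4) = -16081/6592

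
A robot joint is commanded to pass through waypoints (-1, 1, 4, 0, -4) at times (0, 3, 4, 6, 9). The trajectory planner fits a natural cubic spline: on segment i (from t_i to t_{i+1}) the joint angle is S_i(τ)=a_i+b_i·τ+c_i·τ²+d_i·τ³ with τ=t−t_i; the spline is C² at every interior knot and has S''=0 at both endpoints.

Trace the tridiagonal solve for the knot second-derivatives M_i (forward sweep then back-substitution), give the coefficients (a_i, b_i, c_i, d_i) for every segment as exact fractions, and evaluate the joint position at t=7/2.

  seg 0: a=-1 b=-127/219 c=0 d=91/657
  seg 1: a=1 b=692/219 c=91/73 d=-308/219
  seg 2: a=4 b=314/219 c=-217/73 d=275/438
  seg 3: a=0 b=-640/219 c=58/73 d=-58/657
S(7/2) = 793/292

Δ: Δ0=2/3, Δ1=3, Δ2=-2, Δ3=-4/3
row 1: diag=8, rhs=14; c'=1/8, d'=7/4
row 2: denom=6−1·1/8=47/8; d'=(-30−1·7/4)/(47/8)=-254/47
row 3: denom=10−2·16/47=438/47; d'=(4−2·-254/47)/(438/47)=116/73
back: M3=116/73
back: M2=-254/47−16/47·116/73=-434/73
back: M1=7/4−1/8·-434/73=182/73
M: M0=0, M1=182/73, M2=-434/73, M3=116/73, M4=0
seg 0: a=-1, c=M0/2=0, d=(M1−M0)/(6·3)=91/657, b=Δ0−h0·(2M0+M1)/6=-127/219
seg 1: a=1, c=M1/2=91/73, d=(M2−M1)/(6·1)=-308/219, b=Δ1−h1·(2M1+M2)/6=692/219
seg 2: a=4, c=M2/2=-217/73, d=(M3−M2)/(6·2)=275/438, b=Δ2−h2·(2M2+M3)/6=314/219
seg 3: a=0, c=M3/2=58/73, d=(M4−M3)/(6·3)=-58/657, b=Δ3−h3·(2M3+M4)/6=-640/219
t_q=7/2 → seg 1, τ=1/2; S=1+692/219·τ+91/73·τ²+-308/219·τ³=793/292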